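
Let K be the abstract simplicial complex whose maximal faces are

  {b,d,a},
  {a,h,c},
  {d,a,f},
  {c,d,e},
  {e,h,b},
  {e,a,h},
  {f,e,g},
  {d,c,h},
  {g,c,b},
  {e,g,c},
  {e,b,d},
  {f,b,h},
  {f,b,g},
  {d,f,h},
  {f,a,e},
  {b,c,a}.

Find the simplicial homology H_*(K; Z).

H_0 ≅ Z,  H_1 ≅ Z^2,  H_2 ≅ Z.

Order the vertices as a < b < c < d < e < f < g < h. Listing each simplex with vertices in this order, K has dimension 2 with simplices:

  0-simplices (8): a, b, c, d, e, f, g, h
  1-simplices (24): ab, ac, ad, ae, af, ah, bc, bd, be, bf, bg, bh, cd, ce, cg, ch, de, df, dh, ef, eg, eh, fg, fh
  2-simplices (16): abc, abd, ach, adf, aef, aeh, bcg, bde, beh, bfg, bfh, cde, cdh, ceg, dfh, efg

so the chain groups are C_0 ≅ Z^8, C_1 ≅ Z^24, C_2 ≅ Z^16.

∂_1: C_1 → C_0 maps an edge to its endpoints' difference, ∂[p,q] = q − p.
The 8×24 boundary matrix has rank 7 and Smith normal form diag(1,1,1,1,1,1,1).

The boundary map ∂_2: C_2 → C_1 sends each 2-simplex [p,q,r] to [q,r] − [p,r] + [p,q]. For instance
  ∂abd = bd − ad + ab,
  ∂bfh = fh − bh + bf.
As a 24×16 matrix over Z this has rank 15, with invariant factors (1,1,1,1,1,1,1,1,1,1,1,1,1,1,1).

From H_k ≅ ker(∂_k) / im(∂_{k+1}) we obtain:

  H_0: rank C_0 − rank ∂_1 = 8 − 7 = 1, and the invariant factors of ∂_1 are all 1, so H_0 ≅ Z.
  H_1: rank ker ∂_1 − rank ∂_2 = (24 − 7) − 15 = 2, and the invariant factors of ∂_2 are all 1, so H_1 ≅ Z^2.
  H_2: rank ker ∂_2 − rank ∂_3 = (16 − 15) − 0 = 1, and there is no ∂_3, so H_2 ≅ Z.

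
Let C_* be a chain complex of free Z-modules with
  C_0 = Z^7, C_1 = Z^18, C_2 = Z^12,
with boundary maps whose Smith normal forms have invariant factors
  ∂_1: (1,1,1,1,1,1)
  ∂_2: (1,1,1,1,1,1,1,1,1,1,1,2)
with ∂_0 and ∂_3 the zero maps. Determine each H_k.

H_0: b_0 = 7 − 0 − 6 = 1; torsion from ∂_1 factors > 1: none. So H_0 = Z.
H_1: b_1 = 18 − 6 − 12 = 0; torsion from ∂_2 factors > 1: [2]. So H_1 = Z/2.
H_2: b_2 = 12 − 12 − 0 = 0; torsion from ∂_3 factors > 1: none. So H_2 = 0.

H_0 = Z,  H_1 = Z/2,  H_2 = 0.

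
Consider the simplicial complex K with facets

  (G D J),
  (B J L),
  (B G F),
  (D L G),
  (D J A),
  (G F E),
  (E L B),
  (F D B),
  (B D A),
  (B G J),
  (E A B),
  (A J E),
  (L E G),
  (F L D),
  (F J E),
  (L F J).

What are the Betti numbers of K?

b_0 = 1, b_1 = 2, b_2 = 1.

We work with the vertex ordering A < B < D < E < F < G < J < L. The simplices of K, each written with vertices in increasing order, are:

  0-simplices (8): A, B, D, E, F, G, J, L
  1-simplices (24): AB, AD, AE, AJ, BD, BE, BF, BG, BJ, BL, DF, DG, DJ, DL, EF, EG, EJ, EL, FG, FJ, FL, GJ, GL, JL
  2-simplices (16): ABD, ABE, ADJ, AEJ, BDF, BEL, BFG, BGJ, BJL, DFL, DGJ, DGL, EFG, EFJ, EGL, FJL

giving chain groups C_0 ≅ Z^8, C_1 ≅ Z^24, C_2 ≅ Z^16.

The boundary map ∂_1: C_1 → C_0 sends each edge [p,q] (with p < q) to q − p. For instance
  ∂AD = D − A.
This gives a 8×24 integer matrix of rank 7; reducing to Smith normal form yields diagonal entries (1,1,1,1,1,1,1).

The boundary map ∂_2: C_2 → C_1 sends each 2-simplex [p,q,r] to [q,r] − [p,r] + [p,q]. For instance
  ∂ADJ = DJ − AJ + AD,
  ∂ABD = BD − AD + AB.
This gives a 24×16 integer matrix of rank 15; reducing to Smith normal form yields diagonal entries (1,1,1,1,1,1,1,1,1,1,1,1,1,1,1).

Reading off H_k = ker ∂_k / im ∂_{k+1}:

  H_0: rank C_0 − rank ∂_1 = 8 − 7 = 1, and the invariant factors of ∂_1 are all 1, so H_0 = Z.
  H_1: rank ker ∂_1 − rank ∂_2 = (24 − 7) − 15 = 2, and the invariant factors of ∂_2 are all 1, so H_1 = Z^2.
  H_2: rank ker ∂_2 − rank ∂_3 = (16 − 15) − 0 = 1, and there is no ∂_3, so H_2 = Z.

Hence the Betti numbers are b_0 = 1, b_1 = 2, b_2 = 1.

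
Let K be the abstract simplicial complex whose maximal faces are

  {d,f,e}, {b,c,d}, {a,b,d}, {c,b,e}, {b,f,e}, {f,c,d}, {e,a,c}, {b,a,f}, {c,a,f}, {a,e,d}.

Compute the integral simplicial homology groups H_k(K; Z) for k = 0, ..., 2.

We work with the vertex ordering a < b < c < d < e < f. The simplices of K, each written with vertices in increasing order, are:

  0-simplices (6): a, b, c, d, e, f
  1-simplices (15): ab, ac, ad, ae, af, bc, bd, be, bf, cd, ce, cf, de, df, ef
  2-simplices (10): abd, abf, ace, acf, ade, bcd, bce, bef, cdf, def

giving chain groups C_0 ≅ Z^6, C_1 ≅ Z^15, C_2 ≅ Z^10.

∂_1: C_1 → C_0 sends each edge [p,q] (with p < q) to q − p. For instance
  ∂ac = c − a.
As a 6×15 matrix over Z this has rank 5, with invariant factors (1,1,1,1,1).

∂_2: C_2 → C_1 sends each 2-simplex [p,q,r] to [q,r] − [p,r] + [p,q]. For instance
  ∂bce = ce − be + bc,
  ∂ade = de − ae + ad.
The 15×10 boundary matrix has rank 10 and Smith normal form diag(1,1,1,1,1,1,1,1,1,2).

Computing H_k = (kernel of ∂_k) / (image of ∂_{k+1}):

  H_0: rank C_0 − rank ∂_1 = 6 − 5 = 1, and the invariant factors of ∂_1 are all 1, so H_0 = Z.
  H_1: rank ker ∂_1 − rank ∂_2 = (15 − 5) − 10 = 0, and ∂_2 has invariant factor 2 > 1, so H_1 = Z/2.
  H_2: rank ker ∂_2 − rank ∂_3 = (10 − 10) − 0 = 0, and there is no ∂_3, so H_2 = 0.

As a check, the Euler characteristic is 6 − 15 + 10 = 1, which agrees with 1 − 0 + 0 = 1.
(K is a triangulation of the real projective plane RP^2.)

H_0 = Z,  H_1 = Z/2,  H_2 = 0.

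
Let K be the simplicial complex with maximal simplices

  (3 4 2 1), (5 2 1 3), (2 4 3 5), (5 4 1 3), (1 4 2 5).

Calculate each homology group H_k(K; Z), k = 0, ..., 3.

Fix the vertex order 1 < 2 < 3 < 4 < 5 and write every simplex with vertices in increasing order. Then dim K = 3 and the simplices of K are:

  0-simplices (5): [1], [2], [3], [4], [5]
  1-simplices (10): [1,2], [1,3], [1,4], [1,5], [2,3], [2,4], [2,5], [3,4], [3,5], [4,5]
  2-simplices (10): [1,2,3], [1,2,4], [1,2,5], [1,3,4], [1,3,5], [1,4,5], [2,3,4], [2,3,5], [2,4,5], [3,4,5]
  3-simplices (5): [1,2,3,4], [1,2,3,5], [1,2,4,5], [1,3,4,5], [2,3,4,5]

so the chain groups are C_0 ≅ Z^5, C_1 ≅ Z^10, C_2 ≅ Z^10, C_3 ≅ Z^5.

The boundary map ∂_1: C_1 → C_0 maps an edge to its endpoints' difference, ∂[p,q] = q − p.
The resulting 5×10 matrix has rank 4, and its Smith normal form has invariant factors (1,1,1,1).

Boundary ∂_2: C_2 → C_1 sends each 2-simplex [p,q,r] to [q,r] − [p,r] + [p,q]. For instance
  ∂[3,4,5] = [4,5] − [3,5] + [3,4],
  ∂[1,2,5] = [2,5] − [1,5] + [1,2].
The resulting 10×10 matrix has rank 6, and its Smith normal form has invariant factors (1,1,1,1,1,1).

The boundary map ∂_3: C_3 → C_2 sends each 3-simplex σ to the alternating sum Σ_i (−1)^i (σ with its i-th vertex removed). For instance
  ∂[1,2,4,5] = [2,4,5] − [1,4,5] + [1,2,5] − [1,2,4],
  ∂[2,3,4,5] = [3,4,5] − [2,4,5] + [2,3,5] − [2,3,4].
This gives a 10×5 integer matrix of rank 4; reducing to Smith normal form yields diagonal entries (1,1,1,1).

Now H_k = ker ∂_k / im ∂_{k+1}, so:

  H_0: rank C_0 − rank ∂_1 = 5 − 4 = 1, and the invariant factors of ∂_1 are all 1, so H_0 ≅ Z.
  H_1: rank ker ∂_1 − rank ∂_2 = (10 − 4) − 6 = 0, and the invariant factors of ∂_2 are all 1, so H_1 ≅ 0.
  H_2: rank ker ∂_2 − rank ∂_3 = (10 − 6) − 4 = 0, and the invariant factors of ∂_3 are all 1, so H_2 ≅ 0.
  H_3: rank ker ∂_3 − rank ∂_4 = (5 − 4) − 0 = 1, and there is no ∂_4, so H_3 ≅ Z.

H_0 ≅ Z,  H_1 = 0,  H_2 = 0,  H_3 ≅ Z.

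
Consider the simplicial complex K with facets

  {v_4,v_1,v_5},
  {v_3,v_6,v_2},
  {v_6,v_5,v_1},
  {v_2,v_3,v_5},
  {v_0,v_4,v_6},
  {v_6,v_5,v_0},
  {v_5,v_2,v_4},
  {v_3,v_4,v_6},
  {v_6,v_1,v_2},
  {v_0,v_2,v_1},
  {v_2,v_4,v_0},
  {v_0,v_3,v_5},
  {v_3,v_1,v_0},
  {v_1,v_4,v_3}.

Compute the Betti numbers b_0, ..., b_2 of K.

b_0 = 1, b_1 = 2, b_2 = 1.

Take the total order v_0 < v_1 < v_2 < v_3 < v_4 < v_5 < v_6 on the vertex set. Then K (dimension 2) consists of the simplices:

  0-simplices (7): [v_0], [v_1], [v_2], [v_3], [v_4], [v_5], [v_6]
  1-simplices (21): (21 of them)
  2-simplices (14): (14 of them)

Hence C_0 ≅ Z^7, C_1 ≅ Z^21, C_2 ≅ Z^14.

∂_1: C_1 → C_0 is given by ∂[p,q] = [q] − [p]. For instance
  ∂[v_2,v_4] = [v_4] − [v_2].
The 7×21 boundary matrix has rank 6 and Smith normal form diag(1,1,1,1,1,1).

Boundary ∂_2: C_2 → C_1 acts by ∂[p,q,r] = [q,r] − [p,r] + [p,q]. For instance
  ∂[v_0,v_5,v_6] = [v_5,v_6] − [v_0,v_6] + [v_0,v_5],
  ∂[v_2,v_4,v_5] = [v_4,v_5] − [v_2,v_5] + [v_2,v_4].
As a 21×14 matrix over Z this has rank 13, with invariant factors (1,1,1,1,1,1,1,1,1,1,1,1,1).

Reading off H_k = ker ∂_k / im ∂_{k+1}:

  H_0: rank C_0 − rank ∂_1 = 7 − 6 = 1, and the invariant factors of ∂_1 are all 1, so H_0 ≅ Z.
  H_1: rank ker ∂_1 − rank ∂_2 = (21 − 6) − 13 = 2, and the invariant factors of ∂_2 are all 1, so H_1 ≅ Z^2.
  H_2: rank ker ∂_2 − rank ∂_3 = (14 − 13) − 0 = 1, and there is no ∂_3, so H_2 ≅ Z.

Hence the Betti numbers are b_0 = 1, b_1 = 2, b_2 = 1.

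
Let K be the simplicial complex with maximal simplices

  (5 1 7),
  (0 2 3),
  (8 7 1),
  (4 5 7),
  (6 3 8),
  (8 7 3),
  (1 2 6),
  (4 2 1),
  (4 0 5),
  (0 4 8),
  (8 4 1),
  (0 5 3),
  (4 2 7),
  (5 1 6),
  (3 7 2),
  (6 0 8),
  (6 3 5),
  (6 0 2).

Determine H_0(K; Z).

H_0 = Z.

Fix the vertex order 0 < 1 < 2 < 3 < 4 < 5 < 6 < 7 < 8 and write every simplex with vertices in increasing order. Then dim K = 2 and the simplices of K are:

  0-simplices (9): [0], [1], [2], [3], [4], [5], [6], [7], [8]
  1-simplices (27): (27 of them)
  2-simplices (18): [0,2,3], [0,2,6], [0,3,5], [0,4,5], [0,4,8], [0,6,8], [1,2,4], [1,2,6], [1,4,8], [1,5,6], [1,5,7], [1,7,8], [2,3,7], [2,4,7], [3,5,6], [3,6,8], [3,7,8], [4,5,7]

so the chain groups are C_0 ≅ Z^9, C_1 ≅ Z^27, C_2 ≅ Z^18.

Boundary ∂_1: C_1 → C_0 sends each edge [p,q] (with p < q) to q − p. For instance
  ∂[2,6] = [6] − [2].
The 9×27 boundary matrix has rank 8 and Smith normal form diag(1,1,1,1,1,1,1,1).

Boundary ∂_2: C_2 → C_1 acts by ∂[p,q,r] = [q,r] − [p,r] + [p,q]. For instance
  ∂[1,4,8] = [4,8] − [1,8] + [1,4],
  ∂[1,5,7] = [5,7] − [1,7] + [1,5].
The 27×18 boundary matrix has rank 18 and Smith normal form diag(1,1,1,1,1,1,1,1,1,1,1,1,1,1,1,1,1,2).

Now H_k = ker ∂_k / im ∂_{k+1}, so:

  H_0: rank C_0 − rank ∂_1 = 9 − 8 = 1, and the invariant factors of ∂_1 are all 1, so H_0 ≅ Z.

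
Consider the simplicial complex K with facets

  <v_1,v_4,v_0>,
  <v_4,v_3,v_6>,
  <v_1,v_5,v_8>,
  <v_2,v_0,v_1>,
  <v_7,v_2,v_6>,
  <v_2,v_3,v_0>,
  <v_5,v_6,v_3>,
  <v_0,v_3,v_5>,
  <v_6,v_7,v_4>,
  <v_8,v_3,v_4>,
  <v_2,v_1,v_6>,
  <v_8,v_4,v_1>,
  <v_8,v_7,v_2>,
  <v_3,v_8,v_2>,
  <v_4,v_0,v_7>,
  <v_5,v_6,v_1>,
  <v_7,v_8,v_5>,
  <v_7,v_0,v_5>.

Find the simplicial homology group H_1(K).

Order the vertices as v_0 < v_1 < v_2 < v_3 < v_4 < v_5 < v_6 < v_7 < v_8. Listing each simplex with vertices in this order, K has dimension 2 with simplices:

  0-simplices (9): [v_0], [v_1], [v_2], [v_3], [v_4], [v_5], [v_6], [v_7], [v_8]
  1-simplices (27): (27 of them)
  2-simplices (18): (18 of them)

giving chain groups C_0 ≅ Z^9, C_1 ≅ Z^27, C_2 ≅ Z^18.

The boundary map ∂_1: C_1 → C_0 is given by ∂[p,q] = [q] − [p]. For instance
  ∂[v_1,v_5] = [v_5] − [v_1].
This gives a 9×27 integer matrix of rank 8; reducing to Smith normal form yields diagonal entries (1,1,1,1,1,1,1,1).

Boundary ∂_2: C_2 → C_1 sends each 2-simplex [p,q,r] to [q,r] − [p,r] + [p,q]. For instance
  ∂[v_1,v_5,v_6] = [v_5,v_6] − [v_1,v_6] + [v_1,v_5],
  ∂[v_4,v_6,v_7] = [v_6,v_7] − [v_4,v_7] + [v_4,v_6].
The 27×18 boundary matrix has rank 17 and Smith normal form diag(1,1,1,1,1,1,1,1,1,1,1,1,1,1,1,1,1).

Computing H_k = (kernel of ∂_k) / (image of ∂_{k+1}):

  H_1: rank ker ∂_1 − rank ∂_2 = (27 − 8) − 17 = 2, and the invariant factors of ∂_2 are all 1, so H_1 = Z^2.

H_1 ≅ Z^2.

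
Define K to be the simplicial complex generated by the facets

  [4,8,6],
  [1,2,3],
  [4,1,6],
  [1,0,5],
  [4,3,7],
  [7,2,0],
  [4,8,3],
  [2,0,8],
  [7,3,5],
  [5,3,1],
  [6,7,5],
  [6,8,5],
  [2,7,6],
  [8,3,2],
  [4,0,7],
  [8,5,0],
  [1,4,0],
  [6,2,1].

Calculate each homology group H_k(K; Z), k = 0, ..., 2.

H_0 = Z,  H_1 = Z^2,  H_2 = Z.

Take the total order 0 < 1 < 2 < 3 < 4 < 5 < 6 < 7 < 8 on the vertex set. Then K (dimension 2) consists of the simplices:

  0-simplices (9): [0], [1], [2], [3], [4], [5], [6], [7], [8]
  1-simplices (27): (27 of them)
  2-simplices (18): [0,1,4], [0,1,5], [0,2,7], [0,2,8], [0,4,7], [0,5,8], [1,2,3], [1,2,6], [1,3,5], [1,4,6], [2,3,8], [2,6,7], [3,4,7], [3,4,8], [3,5,7], [4,6,8], [5,6,7], [5,6,8]

Hence C_0 ≅ Z^9, C_1 ≅ Z^27, C_2 ≅ Z^18.

The boundary map ∂_1: C_1 → C_0 sends each edge [p,q] (with p < q) to q − p. For instance
  ∂[0,5] = [5] − [0].
This gives a 9×27 integer matrix of rank 8; reducing to Smith normal form yields diagonal entries (1,1,1,1,1,1,1,1).

∂_2: C_2 → C_1 sends each 2-simplex [p,q,r] to [q,r] − [p,r] + [p,q]. For instance
  ∂[0,1,5] = [1,5] − [0,5] + [0,1],
  ∂[0,4,7] = [4,7] − [0,7] + [0,4].
As a 27×18 matrix over Z this has rank 17, with invariant factors (1,1,1,1,1,1,1,1,1,1,1,1,1,1,1,1,1).

Now H_k = ker ∂_k / im ∂_{k+1}, so:

  H_0: rank C_0 − rank ∂_1 = 9 − 8 = 1, and the invariant factors of ∂_1 are all 1, so H_0 = Z.
  H_1: rank ker ∂_1 − rank ∂_2 = (27 − 8) − 17 = 2, and the invariant factors of ∂_2 are all 1, so H_1 = Z^2.
  H_2: rank ker ∂_2 − rank ∂_3 = (18 − 17) − 0 = 1, and there is no ∂_3, so H_2 = Z.

As a check, the Euler characteristic is 9 − 27 + 18 = 0, which agrees with 1 − 2 + 1 = 0.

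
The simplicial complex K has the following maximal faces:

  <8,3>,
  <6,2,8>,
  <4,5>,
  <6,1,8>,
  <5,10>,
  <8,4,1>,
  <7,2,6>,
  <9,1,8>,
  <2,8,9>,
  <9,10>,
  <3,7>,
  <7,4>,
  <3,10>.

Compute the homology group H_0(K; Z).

Take the total order 1 < 2 < 3 < 4 < 5 < 6 < 7 < 8 < 9 < 10 on the vertex set. Then K (dimension 2) consists of the simplices:

  0-simplices (10): [1], [2], [3], [4], [5], [6], [7], [8], [9], [10]
  1-simplices (19): [1,4], [1,6], [1,8], [1,9], [2,6], [2,7], [2,8], [2,9], [3,7], [3,8], [3,10], [4,5], [4,7], [4,8], [5,10], [6,7], [6,8], [8,9], [9,10]
  2-simplices (6): [1,4,8], [1,6,8], [1,8,9], [2,6,7], [2,6,8], [2,8,9]

Hence C_0 ≅ Z^10, C_1 ≅ Z^19, C_2 ≅ Z^6.

∂_1: C_1 → C_0 maps an edge to its endpoints' difference, ∂[p,q] = q − p. For instance
  ∂[1,4] = [4] − [1].
The resulting 10×19 matrix has rank 9, and its Smith normal form has invariant factors (1,1,1,1,1,1,1,1,1).

The boundary map ∂_2: C_2 → C_1 sends each 2-simplex [p,q,r] to [q,r] − [p,r] + [p,q]. For instance
  ∂[1,4,8] = [4,8] − [1,8] + [1,4],
  ∂[2,6,8] = [6,8] − [2,8] + [2,6].
The resulting 19×6 matrix has rank 6, and its Smith normal form has invariant factors (1,1,1,1,1,1).

Now H_k = ker ∂_k / im ∂_{k+1}, so:

  H_0: rank C_0 − rank ∂_1 = 10 − 9 = 1, and the invariant factors of ∂_1 are all 1, so H_0 = Z.

H_0 = Z.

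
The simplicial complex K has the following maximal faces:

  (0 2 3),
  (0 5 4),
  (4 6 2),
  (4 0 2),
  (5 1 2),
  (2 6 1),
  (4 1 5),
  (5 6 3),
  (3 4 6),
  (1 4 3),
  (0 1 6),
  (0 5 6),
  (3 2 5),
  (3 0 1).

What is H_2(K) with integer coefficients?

We work with the vertex ordering 0 < 1 < 2 < 3 < 4 < 5 < 6. The simplices of K, each written with vertices in increasing order, are:

  0-simplices (7): [0], [1], [2], [3], [4], [5], [6]
  1-simplices (21): [0,1], [0,2], [0,3], [0,4], [0,5], [0,6], [1,2], [1,3], [1,4], [1,5], [1,6], [2,3], [2,4], [2,5], [2,6], [3,4], [3,5], [3,6], [4,5], [4,6], [5,6]
  2-simplices (14): [0,1,3], [0,1,6], [0,2,3], [0,2,4], [0,4,5], [0,5,6], [1,2,5], [1,2,6], [1,3,4], [1,4,5], [2,3,5], [2,4,6], [3,4,6], [3,5,6]

giving chain groups C_0 ≅ Z^7, C_1 ≅ Z^21, C_2 ≅ Z^14.

The boundary map ∂_1: C_1 → C_0 is given by ∂[p,q] = [q] − [p]. For instance
  ∂[0,4] = [4] − [0].
This gives a 7×21 integer matrix of rank 6; reducing to Smith normal form yields diagonal entries (1,1,1,1,1,1).

Boundary ∂_2: C_2 → C_1 maps a triangle to the signed sum of its edges. For instance
  ∂[3,5,6] = [5,6] − [3,6] + [3,5],
  ∂[0,5,6] = [5,6] − [0,6] + [0,5].
This gives a 21×14 integer matrix of rank 13; reducing to Smith normal form yields diagonal entries (1,1,1,1,1,1,1,1,1,1,1,1,1).

Computing H_k = (kernel of ∂_k) / (image of ∂_{k+1}):

  H_2: rank ker ∂_2 − rank ∂_3 = (14 − 13) − 0 = 1, and there is no ∂_3, so H_2 = Z.

H_2 ≅ Z.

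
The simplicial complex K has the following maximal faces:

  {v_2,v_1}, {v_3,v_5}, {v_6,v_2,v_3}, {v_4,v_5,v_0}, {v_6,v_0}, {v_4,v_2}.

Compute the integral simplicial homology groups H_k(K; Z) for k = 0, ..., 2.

Fix the vertex order v_0 < v_1 < v_2 < v_3 < v_4 < v_5 < v_6 and write every simplex with vertices in increasing order. Then dim K = 2 and the simplices of K are:

  0-simplices (7): [v_0], [v_1], [v_2], [v_3], [v_4], [v_5], [v_6]
  1-simplices (10): [v_0,v_4], [v_0,v_5], [v_0,v_6], [v_1,v_2], [v_2,v_3], [v_2,v_4], [v_2,v_6], [v_3,v_5], [v_3,v_6], [v_4,v_5]
  2-simplices (2): [v_0,v_4,v_5], [v_2,v_3,v_6]

giving chain groups C_0 ≅ Z^7, C_1 ≅ Z^10, C_2 ≅ Z^2.

Boundary ∂_1: C_1 → C_0 sends each edge [p,q] (with p < q) to q − p. For instance
  ∂[v_2,v_6] = [v_6] − [v_2].
The resulting 7×10 matrix has rank 6, and its Smith normal form has invariant factors (1,1,1,1,1,1).

Boundary ∂_2: C_2 → C_1 sends each 2-simplex [p,q,r] to [q,r] − [p,r] + [p,q]. For instance
  ∂[v_0,v_4,v_5] = [v_4,v_5] − [v_0,v_5] + [v_0,v_4],
  ∂[v_2,v_3,v_6] = [v_3,v_6] − [v_2,v_6] + [v_2,v_3].
The 10×2 boundary matrix has rank 2 and Smith normal form diag(1,1).

From H_k ≅ ker(∂_k) / im(∂_{k+1}) we obtain:

  H_0: rank C_0 − rank ∂_1 = 7 − 6 = 1, and the invariant factors of ∂_1 are all 1, so H_0 = Z.
  H_1: rank ker ∂_1 − rank ∂_2 = (10 − 6) − 2 = 2, and the invariant factors of ∂_2 are all 1, so H_1 = Z^2.
  H_2: rank ker ∂_2 − rank ∂_3 = (2 − 2) − 0 = 0, and there is no ∂_3, so H_2 = 0.

H_0 = Z,  H_1 = Z^2,  H_2 = 0.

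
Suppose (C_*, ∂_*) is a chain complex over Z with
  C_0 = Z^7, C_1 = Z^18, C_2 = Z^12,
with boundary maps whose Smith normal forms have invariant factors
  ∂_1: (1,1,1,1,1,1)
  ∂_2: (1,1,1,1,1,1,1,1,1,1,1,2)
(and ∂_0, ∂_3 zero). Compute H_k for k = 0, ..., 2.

H_0 = Z,  H_1 = Z_2,  H_2 = 0.

H_0: b_0 = 7 − 0 − 6 = 1; torsion from ∂_1 factors > 1: none. So H_0 = Z.
H_1: b_1 = 18 − 6 − 12 = 0; torsion from ∂_2 factors > 1: [2]. So H_1 = Z_2.
H_2: b_2 = 12 − 12 − 0 = 0; torsion from ∂_3 factors > 1: none. So H_2 = 0.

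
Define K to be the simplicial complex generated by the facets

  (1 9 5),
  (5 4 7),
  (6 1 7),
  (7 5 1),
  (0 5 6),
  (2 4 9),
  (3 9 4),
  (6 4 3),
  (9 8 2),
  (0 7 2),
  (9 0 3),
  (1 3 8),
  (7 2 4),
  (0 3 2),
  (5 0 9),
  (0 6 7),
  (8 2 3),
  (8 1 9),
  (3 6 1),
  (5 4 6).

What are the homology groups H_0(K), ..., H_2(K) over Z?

H_0 = Z,  H_1 = Z ⊕ Z/2,  H_2 = 0.

We work with the vertex ordering 0 < 1 < 2 < 3 < 4 < 5 < 6 < 7 < 8 < 9. The simplices of K, each written with vertices in increasing order, are:

  0-simplices (10): [0], [1], [2], [3], [4], [5], [6], [7], [8], [9]
  1-simplices (30): (30 of them)
  2-simplices (20): (20 of them)

so the chain groups are C_0 ≅ Z^10, C_1 ≅ Z^30, C_2 ≅ Z^20.

Boundary ∂_1: C_1 → C_0 is given by ∂[p,q] = [q] − [p].
The 10×30 boundary matrix has rank 9 and Smith normal form diag(1,1,1,1,1,1,1,1,1).

∂_2: C_2 → C_1 acts by ∂[p,q,r] = [q,r] − [p,r] + [p,q]. For instance
  ∂[1,5,9] = [5,9] − [1,9] + [1,5],
  ∂[1,3,6] = [3,6] − [1,6] + [1,3].
As a 30×20 matrix over Z this has rank 20, with invariant factors (1,1,1,1,1,1,1,1,1,1,1,1,1,1,1,1,1,1,1,2).

Computing H_k = (kernel of ∂_k) / (image of ∂_{k+1}):

  H_0: rank C_0 − rank ∂_1 = 10 − 9 = 1, and the invariant factors of ∂_1 are all 1, so H_0 ≅ Z.
  H_1: rank ker ∂_1 − rank ∂_2 = (30 − 9) − 20 = 1, and ∂_2 has invariant factor 2 > 1, so H_1 ≅ Z ⊕ Z/2.
  H_2: rank ker ∂_2 − rank ∂_3 = (20 − 20) − 0 = 0, and there is no ∂_3, so H_2 ≅ 0.

As a check, the Euler characteristic is 10 − 30 + 20 = 0, which agrees with 1 − 1 + 0 = 0.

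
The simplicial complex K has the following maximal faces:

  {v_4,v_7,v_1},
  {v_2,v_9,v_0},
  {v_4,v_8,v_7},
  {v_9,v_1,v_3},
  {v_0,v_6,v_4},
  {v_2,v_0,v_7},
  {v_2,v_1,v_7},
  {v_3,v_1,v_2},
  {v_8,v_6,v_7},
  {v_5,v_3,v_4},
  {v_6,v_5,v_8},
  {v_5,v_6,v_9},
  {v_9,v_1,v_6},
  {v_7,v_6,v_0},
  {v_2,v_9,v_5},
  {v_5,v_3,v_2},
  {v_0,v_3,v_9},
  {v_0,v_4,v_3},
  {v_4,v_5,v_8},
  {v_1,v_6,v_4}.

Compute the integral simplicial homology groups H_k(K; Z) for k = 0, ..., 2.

H_0 ≅ Z,  H_1 ≅ Z ⊕ Z/2Z,  H_2 = 0.

K has 10 vertices, 30 edges, 20 triangles.
rank ∂_0 = 0, rank ∂_1 = 9 ⇒ b_0 = 10 − 0 − 9 = 1; all invariant factors of ∂_1 are 1 so no torsion. So H_0 = Z.
rank ∂_1 = 9, rank ∂_2 = 20 ⇒ b_1 = 30 − 9 − 20 = 1; ∂_2 has invariant factor(s) [2] giving torsion. So H_1 = Z ⊕ Z/2Z.
rank ∂_2 = 20, rank ∂_3 = 0 ⇒ b_2 = 20 − 20 − 0 = 0. So H_2 = 0.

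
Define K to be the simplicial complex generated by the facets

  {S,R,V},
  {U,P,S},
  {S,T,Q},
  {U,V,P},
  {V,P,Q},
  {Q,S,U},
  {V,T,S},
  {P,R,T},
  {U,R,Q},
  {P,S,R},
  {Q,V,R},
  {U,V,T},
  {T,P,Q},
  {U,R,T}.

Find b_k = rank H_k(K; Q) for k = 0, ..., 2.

K has 7 vertices, 21 edges, 14 triangles.
rank ∂_0 = 0, rank ∂_1 = 6 ⇒ b_0 = 7 − 0 − 6 = 1; all invariant factors of ∂_1 are 1 so no torsion. So H_0 ≅ Z.
rank ∂_1 = 6, rank ∂_2 = 13 ⇒ b_1 = 21 − 6 − 13 = 2; all invariant factors of ∂_2 are 1 so no torsion. So H_1 ≅ Z^2.
rank ∂_2 = 13, rank ∂_3 = 0 ⇒ b_2 = 14 − 13 − 0 = 1. So H_2 ≅ Z.

b_0 = 1, b_1 = 2, b_2 = 1.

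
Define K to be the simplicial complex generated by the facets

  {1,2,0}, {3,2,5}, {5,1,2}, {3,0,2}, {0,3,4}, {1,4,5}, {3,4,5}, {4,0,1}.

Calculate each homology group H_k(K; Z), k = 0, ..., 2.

H_0 ≅ Z,  H_1 = 0,  H_2 ≅ Z.

Order the vertices as 0 < 1 < 2 < 3 < 4 < 5. Listing each simplex with vertices in this order, K has dimension 2 with simplices:

  0-simplices (6): [0], [1], [2], [3], [4], [5]
  1-simplices (12): [0,1], [0,2], [0,3], [0,4], [1,2], [1,4], [1,5], [2,3], [2,5], [3,4], [3,5], [4,5]
  2-simplices (8): [0,1,2], [0,1,4], [0,2,3], [0,3,4], [1,2,5], [1,4,5], [2,3,5], [3,4,5]

giving chain groups C_0 ≅ Z^6, C_1 ≅ Z^12, C_2 ≅ Z^8.

∂_1: C_1 → C_0 is given by ∂[p,q] = [q] − [p].
This gives a 6×12 integer matrix of rank 5; reducing to Smith normal form yields diagonal entries (1,1,1,1,1).

Boundary ∂_2: C_2 → C_1 acts by ∂[p,q,r] = [q,r] − [p,r] + [p,q]. For instance
  ∂[0,2,3] = [2,3] − [0,3] + [0,2],
  ∂[1,4,5] = [4,5] − [1,5] + [1,4].
As a 12×8 matrix over Z this has rank 7, with invariant factors (1,1,1,1,1,1,1).

Computing H_k = (kernel of ∂_k) / (image of ∂_{k+1}):

  H_0: rank C_0 − rank ∂_1 = 6 − 5 = 1, and the invariant factors of ∂_1 are all 1, so H_0 ≅ Z.
  H_1: rank ker ∂_1 − rank ∂_2 = (12 − 5) − 7 = 0, and the invariant factors of ∂_2 are all 1, so H_1 ≅ 0.
  H_2: rank ker ∂_2 − rank ∂_3 = (8 − 7) − 0 = 1, and there is no ∂_3, so H_2 ≅ Z.

(K is a triangulation of the 2-sphere S^2.)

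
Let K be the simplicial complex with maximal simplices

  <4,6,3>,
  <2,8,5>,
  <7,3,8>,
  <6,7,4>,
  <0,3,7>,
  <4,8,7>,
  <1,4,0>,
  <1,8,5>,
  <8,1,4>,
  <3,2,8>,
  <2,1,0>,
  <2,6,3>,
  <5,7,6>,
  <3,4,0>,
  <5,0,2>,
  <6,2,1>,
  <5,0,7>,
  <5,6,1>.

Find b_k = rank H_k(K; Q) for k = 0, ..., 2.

Take the total order 0 < 1 < 2 < 3 < 4 < 5 < 6 < 7 < 8 on the vertex set. Then K (dimension 2) consists of the simplices:

  0-simplices (9): [0], [1], [2], [3], [4], [5], [6], [7], [8]
  1-simplices (27): (27 of them)
  2-simplices (18): [0,1,2], [0,1,4], [0,2,5], [0,3,4], [0,3,7], [0,5,7], [1,2,6], [1,4,8], [1,5,6], [1,5,8], [2,3,6], [2,3,8], [2,5,8], [3,4,6], [3,7,8], [4,6,7], [4,7,8], [5,6,7]

giving chain groups C_0 ≅ Z^9, C_1 ≅ Z^27, C_2 ≅ Z^18.

Boundary ∂_1: C_1 → C_0 is given by ∂[p,q] = [q] − [p]. For instance
  ∂[1,5] = [5] − [1].
The resulting 9×27 matrix has rank 8, and its Smith normal form has invariant factors (1,1,1,1,1,1,1,1).

∂_2: C_2 → C_1 maps a triangle to the signed sum of its edges. For instance
  ∂[3,7,8] = [7,8] − [3,8] + [3,7],
  ∂[2,3,6] = [3,6] − [2,6] + [2,3].
As a 27×18 matrix over Z this has rank 18, with invariant factors (1,1,1,1,1,1,1,1,1,1,1,1,1,1,1,1,1,2).

Computing H_k = (kernel of ∂_k) / (image of ∂_{k+1}):

  H_0: rank C_0 − rank ∂_1 = 9 − 8 = 1, and the invariant factors of ∂_1 are all 1, so H_0 ≅ Z.
  H_1: rank ker ∂_1 − rank ∂_2 = (27 − 8) − 18 = 1, and ∂_2 has invariant factor 2 > 1, so H_1 ≅ Z ⊕ Z/2Z.
  H_2: rank ker ∂_2 − rank ∂_3 = (18 − 18) − 0 = 0, and there is no ∂_3, so H_2 ≅ 0.

As a check, the Euler characteristic is 9 − 27 + 18 = 0, which agrees with 1 − 1 + 0 = 0.
(K is a triangulation of the Klein bottle.)

Hence the Betti numbers are b_0 = 1, b_1 = 1, b_2 = 0.

b_0 = 1, b_1 = 1, b_2 = 0.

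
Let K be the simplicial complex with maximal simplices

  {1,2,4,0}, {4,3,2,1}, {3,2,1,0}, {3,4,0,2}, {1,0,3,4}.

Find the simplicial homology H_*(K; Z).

Fix the vertex order 0 < 1 < 2 < 3 < 4 and write every simplex with vertices in increasing order. Then dim K = 3 and the simplices of K are:

  0-simplices (5): [0], [1], [2], [3], [4]
  1-simplices (10): [0,1], [0,2], [0,3], [0,4], [1,2], [1,3], [1,4], [2,3], [2,4], [3,4]
  2-simplices (10): [0,1,2], [0,1,3], [0,1,4], [0,2,3], [0,2,4], [0,3,4], [1,2,3], [1,2,4], [1,3,4], [2,3,4]
  3-simplices (5): [0,1,2,3], [0,1,2,4], [0,1,3,4], [0,2,3,4], [1,2,3,4]

so the chain groups are C_0 ≅ Z^5, C_1 ≅ Z^10, C_2 ≅ Z^10, C_3 ≅ Z^5.

∂_1: C_1 → C_0 sends each edge [p,q] (with p < q) to q − p.
As a 5×10 matrix over Z this has rank 4, with invariant factors (1,1,1,1).

The boundary map ∂_2: C_2 → C_1 maps a triangle to the signed sum of its edges. For instance
  ∂[0,2,3] = [2,3] − [0,3] + [0,2],
  ∂[1,3,4] = [3,4] − [1,4] + [1,3].
The resulting 10×10 matrix has rank 6, and its Smith normal form has invariant factors (1,1,1,1,1,1).

Boundary ∂_3: C_3 → C_2 sends each 3-simplex σ to the alternating sum Σ_i (−1)^i (σ with its i-th vertex removed). For instance
  ∂[0,2,3,4] = [2,3,4] − [0,3,4] + [0,2,4] − [0,2,3],
  ∂[1,2,3,4] = [2,3,4] − [1,3,4] + [1,2,4] − [1,2,3].
As a 10×5 matrix over Z this has rank 4, with invariant factors (1,1,1,1).

From H_k ≅ ker(∂_k) / im(∂_{k+1}) we obtain:

  H_0: rank C_0 − rank ∂_1 = 5 − 4 = 1, and the invariant factors of ∂_1 are all 1, so H_0 = Z.
  H_1: rank ker ∂_1 − rank ∂_2 = (10 − 4) − 6 = 0, and the invariant factors of ∂_2 are all 1, so H_1 = 0.
  H_2: rank ker ∂_2 − rank ∂_3 = (10 − 6) − 4 = 0, and the invariant factors of ∂_3 are all 1, so H_2 = 0.
  H_3: rank ker ∂_3 − rank ∂_4 = (5 − 4) − 0 = 1, and there is no ∂_4, so H_3 = Z.

H_0 = Z,  H_1 = 0,  H_2 = 0,  H_3 = Z.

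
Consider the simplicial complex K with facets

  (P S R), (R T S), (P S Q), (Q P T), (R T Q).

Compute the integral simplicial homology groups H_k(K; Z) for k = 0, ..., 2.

H_0 ≅ Z,  H_1 ≅ Z,  H_2 = 0.

K has 5 vertices, 10 edges, 5 triangles.
rank ∂_0 = 0, rank ∂_1 = 4 ⇒ b_0 = 5 − 0 − 4 = 1; all invariant factors of ∂_1 are 1 so no torsion. So H_0 = Z.
rank ∂_1 = 4, rank ∂_2 = 5 ⇒ b_1 = 10 − 4 − 5 = 1; all invariant factors of ∂_2 are 1 so no torsion. So H_1 = Z.
rank ∂_2 = 5, rank ∂_3 = 0 ⇒ b_2 = 5 − 5 − 0 = 0. So H_2 = 0.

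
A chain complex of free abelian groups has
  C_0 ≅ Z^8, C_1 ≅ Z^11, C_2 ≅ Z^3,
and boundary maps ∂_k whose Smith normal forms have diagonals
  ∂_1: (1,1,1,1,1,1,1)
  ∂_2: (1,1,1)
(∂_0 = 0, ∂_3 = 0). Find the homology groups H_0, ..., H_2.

H_0: b_0 = 8 − 0 − 7 = 1; torsion from ∂_1 factors > 1: none. So H_0 = Z.
H_1: b_1 = 11 − 7 − 3 = 1; torsion from ∂_2 factors > 1: none. So H_1 = Z.
H_2: b_2 = 3 − 3 − 0 = 0; torsion from ∂_3 factors > 1: none. So H_2 = 0.

H_0 = Z,  H_1 = Z,  H_2 = 0.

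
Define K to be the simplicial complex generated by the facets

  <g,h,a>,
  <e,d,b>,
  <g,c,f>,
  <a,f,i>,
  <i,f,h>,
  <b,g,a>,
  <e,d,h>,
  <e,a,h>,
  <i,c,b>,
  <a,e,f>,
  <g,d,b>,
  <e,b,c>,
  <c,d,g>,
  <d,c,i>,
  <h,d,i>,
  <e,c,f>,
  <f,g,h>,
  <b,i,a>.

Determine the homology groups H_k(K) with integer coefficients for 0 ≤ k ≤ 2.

H_0 = Z,  H_1 = Z ⊕ Z/2,  H_2 = 0.

We work with the vertex ordering a < b < c < d < e < f < g < h < i. The simplices of K, each written with vertices in increasing order, are:

  0-simplices (9): a, b, c, d, e, f, g, h, i
  1-simplices (27): ab, ae, af, ag, ah, ai, bc, bd, be, bg, bi, cd, ce, cf, cg, ci, de, dg, dh, di, ef, eh, fg, fh, fi, gh, hi
  2-simplices (18): abg, abi, aef, aeh, afi, agh, bce, bci, bde, bdg, cdg, cdi, cef, cfg, deh, dhi, fgh, fhi

so the chain groups are C_0 ≅ Z^9, C_1 ≅ Z^27, C_2 ≅ Z^18.

Boundary ∂_1: C_1 → C_0 sends each edge [p,q] (with p < q) to q − p.
The 9×27 boundary matrix has rank 8 and Smith normal form diag(1,1,1,1,1,1,1,1).

Boundary ∂_2: C_2 → C_1 acts by ∂[p,q,r] = [q,r] − [p,r] + [p,q]. For instance
  ∂dhi = hi − di + dh,
  ∂agh = gh − ah + ag.
The 27×18 boundary matrix has rank 18 and Smith normal form diag(1,1,1,1,1,1,1,1,1,1,1,1,1,1,1,1,1,2).

Computing H_k = (kernel of ∂_k) / (image of ∂_{k+1}):

  H_0: rank C_0 − rank ∂_1 = 9 − 8 = 1, and the invariant factors of ∂_1 are all 1, so H_0 = Z.
  H_1: rank ker ∂_1 − rank ∂_2 = (27 − 8) − 18 = 1, and ∂_2 has invariant factor 2 > 1, so H_1 = Z ⊕ Z/2.
  H_2: rank ker ∂_2 − rank ∂_3 = (18 − 18) − 0 = 0, and there is no ∂_3, so H_2 = 0.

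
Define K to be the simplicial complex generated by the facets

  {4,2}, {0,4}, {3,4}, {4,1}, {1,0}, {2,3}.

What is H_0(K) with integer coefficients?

H_0 = Z.

Fix the vertex order 0 < 1 < 2 < 3 < 4 and write every simplex with vertices in increasing order. Then dim K = 1 and the simplices of K are:

  0-simplices (5): [0], [1], [2], [3], [4]
  1-simplices (6): [0,1], [0,4], [1,4], [2,3], [2,4], [3,4]

Hence C_0 ≅ Z^5, C_1 ≅ Z^6.

Boundary ∂_1: C_1 → C_0 sends each edge [p,q] (with p < q) to q − p.
As a 5×6 matrix over Z this has rank 4, with invariant factors (1,1,1,1).

Now H_k = ker ∂_k / im ∂_{k+1}, so:

  H_0: rank C_0 − rank ∂_1 = 5 − 4 = 1, and the invariant factors of ∂_1 are all 1, so H_0 = Z.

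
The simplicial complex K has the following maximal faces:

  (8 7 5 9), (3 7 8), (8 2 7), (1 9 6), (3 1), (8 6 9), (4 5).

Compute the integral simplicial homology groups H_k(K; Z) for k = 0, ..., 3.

H_0 ≅ Z,  H_1 ≅ Z,  H_2 = 0,  H_3 = 0.

Fix the vertex order 1 < 2 < 3 < 4 < 5 < 6 < 7 < 8 < 9 and write every simplex with vertices in increasing order. Then dim K = 3 and the simplices of K are:

  0-simplices (9): [1], [2], [3], [4], [5], [6], [7], [8], [9]
  1-simplices (16): [1,3], [1,6], [1,9], [2,7], [2,8], [3,7], [3,8], [4,5], [5,7], [5,8], [5,9], [6,8], [6,9], [7,8], [7,9], [8,9]
  2-simplices (8): [1,6,9], [2,7,8], [3,7,8], [5,7,8], [5,7,9], [5,8,9], [6,8,9], [7,8,9]
  3-simplices (1): [5,7,8,9]

so the chain groups are C_0 ≅ Z^9, C_1 ≅ Z^16, C_2 ≅ Z^8, C_3 ≅ Z^1.

∂_1: C_1 → C_0 is given by ∂[p,q] = [q] − [p]. For instance
  ∂[4,5] = [5] − [4].
The resulting 9×16 matrix has rank 8, and its Smith normal form has invariant factors (1,1,1,1,1,1,1,1).

The boundary map ∂_2: C_2 → C_1 sends each 2-simplex [p,q,r] to [q,r] − [p,r] + [p,q]. For instance
  ∂[2,7,8] = [7,8] − [2,8] + [2,7],
  ∂[3,7,8] = [7,8] − [3,8] + [3,7].
The resulting 16×8 matrix has rank 7, and its Smith normal form has invariant factors (1,1,1,1,1,1,1).

Boundary ∂_3: C_3 → C_2 sends each 3-simplex σ to the alternating sum Σ_i (−1)^i (σ with its i-th vertex removed). For instance
  ∂[5,7,8,9] = [7,8,9] − [5,8,9] + [5,7,9] − [5,7,8].
As a 8×1 matrix over Z this has rank 1, with invariant factors (1).

Reading off H_k = ker ∂_k / im ∂_{k+1}:

  H_0: rank C_0 − rank ∂_1 = 9 − 8 = 1, and the invariant factors of ∂_1 are all 1, so H_0 = Z.
  H_1: rank ker ∂_1 − rank ∂_2 = (16 − 8) − 7 = 1, and the invariant factors of ∂_2 are all 1, so H_1 = Z.
  H_2: rank ker ∂_2 − rank ∂_3 = (8 − 7) − 1 = 0, and the invariant factors of ∂_3 are all 1, so H_2 = 0.
  H_3: rank ker ∂_3 − rank ∂_4 = (1 − 1) − 0 = 0, and there is no ∂_4, so H_3 = 0.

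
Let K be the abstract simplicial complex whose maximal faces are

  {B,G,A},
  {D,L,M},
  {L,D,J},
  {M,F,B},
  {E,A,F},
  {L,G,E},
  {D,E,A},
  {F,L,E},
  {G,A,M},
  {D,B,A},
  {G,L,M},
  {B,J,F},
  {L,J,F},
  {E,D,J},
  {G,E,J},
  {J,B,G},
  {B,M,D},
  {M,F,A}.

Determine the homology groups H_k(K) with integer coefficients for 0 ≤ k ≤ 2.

H_0 = Z,  H_1 = Z ⊕ Z_2,  H_2 = 0.

K has 9 vertices, 27 edges, 18 triangles.
rank ∂_0 = 0, rank ∂_1 = 8 ⇒ b_0 = 9 − 0 − 8 = 1; all invariant factors of ∂_1 are 1 so no torsion. So H_0 ≅ Z.
rank ∂_1 = 8, rank ∂_2 = 18 ⇒ b_1 = 27 − 8 − 18 = 1; ∂_2 has invariant factor(s) [2] giving torsion. So H_1 ≅ Z ⊕ Z_2.
rank ∂_2 = 18, rank ∂_3 = 0 ⇒ b_2 = 18 − 18 − 0 = 0. So H_2 ≅ 0.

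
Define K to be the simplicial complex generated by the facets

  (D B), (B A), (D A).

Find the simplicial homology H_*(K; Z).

Fix the vertex order A < B < D and write every simplex with vertices in increasing order. Then dim K = 1 and the simplices of K are:

  0-simplices (3): A, B, D
  1-simplices (3): AB, AD, BD

Hence C_0 ≅ Z^3, C_1 ≅ Z^3.

Boundary ∂_1: C_1 → C_0 maps an edge to its endpoints' difference, ∂[p,q] = q − p. For instance
  ∂BD = D − B.
As a 3×3 matrix over Z this has rank 2, with invariant factors (1,1).

Now H_k = ker ∂_k / im ∂_{k+1}, so:

  H_0: rank C_0 − rank ∂_1 = 3 − 2 = 1, and the invariant factors of ∂_1 are all 1, so H_0 = Z.
  H_1: rank ker ∂_1 − rank ∂_2 = (3 − 2) − 0 = 1, and there is no ∂_2, so H_1 = Z.

H_0 ≅ Z,  H_1 ≅ Z.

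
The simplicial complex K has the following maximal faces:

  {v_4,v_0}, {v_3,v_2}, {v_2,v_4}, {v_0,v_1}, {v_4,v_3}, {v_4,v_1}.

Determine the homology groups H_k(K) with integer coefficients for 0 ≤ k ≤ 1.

H_0 = Z,  H_1 = Z^2.

K has 5 vertices, 6 edges.
rank ∂_0 = 0, rank ∂_1 = 4 ⇒ b_0 = 5 − 0 − 4 = 1; all invariant factors of ∂_1 are 1 so no torsion. So H_0 = Z.
rank ∂_1 = 4, rank ∂_2 = 0 ⇒ b_1 = 6 − 4 − 0 = 2. So H_1 = Z^2.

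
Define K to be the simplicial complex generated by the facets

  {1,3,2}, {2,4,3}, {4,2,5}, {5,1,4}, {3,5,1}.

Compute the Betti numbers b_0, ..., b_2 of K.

Fix the vertex order 1 < 2 < 3 < 4 < 5 and write every simplex with vertices in increasing order. Then dim K = 2 and the simplices of K are:

  0-simplices (5): [1], [2], [3], [4], [5]
  1-simplices (10): [1,2], [1,3], [1,4], [1,5], [2,3], [2,4], [2,5], [3,4], [3,5], [4,5]
  2-simplices (5): [1,2,3], [1,3,5], [1,4,5], [2,3,4], [2,4,5]

Hence C_0 ≅ Z^5, C_1 ≅ Z^10, C_2 ≅ Z^5.

Boundary ∂_1: C_1 → C_0 sends each edge [p,q] (with p < q) to q − p.
As a 5×10 matrix over Z this has rank 4, with invariant factors (1,1,1,1).

The boundary map ∂_2: C_2 → C_1 acts by ∂[p,q,r] = [q,r] − [p,r] + [p,q]. For instance
  ∂[2,3,4] = [3,4] − [2,4] + [2,3],
  ∂[1,2,3] = [2,3] − [1,3] + [1,2].
The 10×5 boundary matrix has rank 5 and Smith normal form diag(1,1,1,1,1).

Computing H_k = (kernel of ∂_k) / (image of ∂_{k+1}):

  H_0: rank C_0 − rank ∂_1 = 5 − 4 = 1, and the invariant factors of ∂_1 are all 1, so H_0 ≅ Z.
  H_1: rank ker ∂_1 − rank ∂_2 = (10 − 4) − 5 = 1, and the invariant factors of ∂_2 are all 1, so H_1 ≅ Z.
  H_2: rank ker ∂_2 − rank ∂_3 = (5 − 5) − 0 = 0, and there is no ∂_3, so H_2 ≅ 0.

Hence the Betti numbers are b_0 = 1, b_1 = 1, b_2 = 0.

b_0 = 1, b_1 = 1, b_2 = 0.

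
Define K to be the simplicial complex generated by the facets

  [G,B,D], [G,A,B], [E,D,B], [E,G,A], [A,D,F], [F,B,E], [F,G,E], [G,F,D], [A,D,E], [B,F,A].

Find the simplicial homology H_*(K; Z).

H_0 ≅ Z,  H_1 ≅ Z/2Z,  H_2 = 0.

Fix the vertex order A < B < D < E < F < G and write every simplex with vertices in increasing order. Then dim K = 2 and the simplices of K are:

  0-simplices (6): A, B, D, E, F, G
  1-simplices (15): AB, AD, AE, AF, AG, BD, BE, BF, BG, DE, DF, DG, EF, EG, FG
  2-simplices (10): ABF, ABG, ADE, ADF, AEG, BDE, BDG, BEF, DFG, EFG

so the chain groups are C_0 ≅ Z^6, C_1 ≅ Z^15, C_2 ≅ Z^10.

Boundary ∂_1: C_1 → C_0 maps an edge to its endpoints' difference, ∂[p,q] = q − p.
As a 6×15 matrix over Z this has rank 5, with invariant factors (1,1,1,1,1).

The boundary map ∂_2: C_2 → C_1 maps a triangle to the signed sum of its edges. For instance
  ∂BDE = DE − BE + BD,
  ∂ADE = DE − AE + AD.
The 15×10 boundary matrix has rank 10 and Smith normal form diag(1,1,1,1,1,1,1,1,1,2).

Reading off H_k = ker ∂_k / im ∂_{k+1}:

  H_0: rank C_0 − rank ∂_1 = 6 − 5 = 1, and the invariant factors of ∂_1 are all 1, so H_0 ≅ Z.
  H_1: rank ker ∂_1 − rank ∂_2 = (15 − 5) − 10 = 0, and ∂_2 has invariant factor 2 > 1, so H_1 ≅ Z/2Z.
  H_2: rank ker ∂_2 − rank ∂_3 = (10 − 10) − 0 = 0, and there is no ∂_3, so H_2 ≅ 0.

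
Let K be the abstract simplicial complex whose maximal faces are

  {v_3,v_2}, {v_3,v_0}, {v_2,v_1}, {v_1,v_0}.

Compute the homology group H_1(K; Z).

Take the total order v_0 < v_1 < v_2 < v_3 on the vertex set. Then K (dimension 1) consists of the simplices:

  0-simplices (4): [v_0], [v_1], [v_2], [v_3]
  1-simplices (4): [v_0,v_1], [v_0,v_3], [v_1,v_2], [v_2,v_3]

so the chain groups are C_0 ≅ Z^4, C_1 ≅ Z^4.

Boundary ∂_1: C_1 → C_0 is given by ∂[p,q] = [q] − [p]. For instance
  ∂[v_0,v_1] = [v_1] − [v_0].
The resulting 4×4 matrix has rank 3, and its Smith normal form has invariant factors (1,1,1).

Reading off H_k = ker ∂_k / im ∂_{k+1}:

  H_1: rank ker ∂_1 − rank ∂_2 = (4 − 3) − 0 = 1, and there is no ∂_2, so H_1 ≅ Z.

H_1 ≅ Z.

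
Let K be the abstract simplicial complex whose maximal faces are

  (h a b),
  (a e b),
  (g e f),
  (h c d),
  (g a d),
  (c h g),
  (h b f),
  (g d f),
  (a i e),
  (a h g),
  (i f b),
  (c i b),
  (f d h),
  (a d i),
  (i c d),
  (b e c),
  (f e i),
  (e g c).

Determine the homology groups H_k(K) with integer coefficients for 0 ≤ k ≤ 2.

We work with the vertex ordering a < b < c < d < e < f < g < h < i. The simplices of K, each written with vertices in increasing order, are:

  0-simplices (9): a, b, c, d, e, f, g, h, i
  1-simplices (27): ab, ad, ae, ag, ah, ai, bc, be, bf, bh, bi, cd, ce, cg, ch, ci, df, dg, dh, di, ef, eg, ei, fg, fh, fi, gh
  2-simplices (18): abe, abh, adg, adi, aei, agh, bce, bci, bfh, bfi, cdh, cdi, ceg, cgh, dfg, dfh, efg, efi

giving chain groups C_0 ≅ Z^9, C_1 ≅ Z^27, C_2 ≅ Z^18.

∂_1: C_1 → C_0 sends each edge [p,q] (with p < q) to q − p. For instance
  ∂ci = i − c.
The resulting 9×27 matrix has rank 8, and its Smith normal form has invariant factors (1,1,1,1,1,1,1,1).

The boundary map ∂_2: C_2 → C_1 maps a triangle to the signed sum of its edges. For instance
  ∂dfh = fh − dh + df,
  ∂efg = fg − eg + ef.
The resulting 27×18 matrix has rank 18, and its Smith normal form has invariant factors (1,1,1,1,1,1,1,1,1,1,1,1,1,1,1,1,1,2).

Reading off H_k = ker ∂_k / im ∂_{k+1}:

  H_0: rank C_0 − rank ∂_1 = 9 − 8 = 1, and the invariant factors of ∂_1 are all 1, so H_0 ≅ Z.
  H_1: rank ker ∂_1 − rank ∂_2 = (27 − 8) − 18 = 1, and ∂_2 has invariant factor 2 > 1, so H_1 ≅ Z ⊕ Z/2Z.
  H_2: rank ker ∂_2 − rank ∂_3 = (18 − 18) − 0 = 0, and there is no ∂_3, so H_2 ≅ 0.

H_0 = Z,  H_1 = Z ⊕ Z/2Z,  H_2 = 0.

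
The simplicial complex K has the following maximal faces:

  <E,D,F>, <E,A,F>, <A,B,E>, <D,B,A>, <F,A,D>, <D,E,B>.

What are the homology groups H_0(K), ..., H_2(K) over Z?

H_0 ≅ Z,  H_1 = 0,  H_2 ≅ Z.

We work with the vertex ordering A < B < D < E < F. The simplices of K, each written with vertices in increasing order, are:

  0-simplices (5): A, B, D, E, F
  1-simplices (9): AB, AD, AE, AF, BD, BE, DE, DF, EF
  2-simplices (6): ABD, ABE, ADF, AEF, BDE, DEF

Hence C_0 ≅ Z^5, C_1 ≅ Z^9, C_2 ≅ Z^6.

∂_1: C_1 → C_0 maps an edge to its endpoints' difference, ∂[p,q] = q − p. For instance
  ∂DE = E − D.
This gives a 5×9 integer matrix of rank 4; reducing to Smith normal form yields diagonal entries (1,1,1,1).

∂_2: C_2 → C_1 maps a triangle to the signed sum of its edges. For instance
  ∂ADF = DF − AF + AD,
  ∂AEF = EF − AF + AE.
The 9×6 boundary matrix has rank 5 and Smith normal form diag(1,1,1,1,1).

Reading off H_k = ker ∂_k / im ∂_{k+1}:

  H_0: rank C_0 − rank ∂_1 = 5 − 4 = 1, and the invariant factors of ∂_1 are all 1, so H_0 ≅ Z.
  H_1: rank ker ∂_1 − rank ∂_2 = (9 − 4) − 5 = 0, and the invariant factors of ∂_2 are all 1, so H_1 ≅ 0.
  H_2: rank ker ∂_2 − rank ∂_3 = (6 − 5) − 0 = 1, and there is no ∂_3, so H_2 ≅ Z.

(K is a triangulation of the 2-sphere S^2.)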